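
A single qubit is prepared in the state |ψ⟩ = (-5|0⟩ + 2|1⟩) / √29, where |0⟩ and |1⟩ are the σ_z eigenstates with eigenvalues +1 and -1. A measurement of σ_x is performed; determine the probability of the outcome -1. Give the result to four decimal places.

|-x⟩ = (|0⟩ - |1⟩)/√2, so ⟨-x|ψ⟩ = (-7) / (√2·√29).
P = |-7|² / 58 = 49/58.

0.8448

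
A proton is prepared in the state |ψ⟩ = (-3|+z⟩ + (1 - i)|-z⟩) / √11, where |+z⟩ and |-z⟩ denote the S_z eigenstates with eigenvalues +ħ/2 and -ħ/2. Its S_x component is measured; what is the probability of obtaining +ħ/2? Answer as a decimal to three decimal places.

0.227

|+x⟩ = (|+z⟩ + |-z⟩)/√2, so ⟨+x|ψ⟩ = (-2 - i) / (√2·√11).
P = |-2 - i|² / 22 = 5/22.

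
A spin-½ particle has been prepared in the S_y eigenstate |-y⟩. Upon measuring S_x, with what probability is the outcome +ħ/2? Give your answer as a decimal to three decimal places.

In the S_z basis, |-y⟩ = (|+z⟩ - i|-z⟩)/√2 and |+x⟩ = (|+z⟩ + |-z⟩)/√2.
|⟨+x|-y⟩|² = 1/2.

0.500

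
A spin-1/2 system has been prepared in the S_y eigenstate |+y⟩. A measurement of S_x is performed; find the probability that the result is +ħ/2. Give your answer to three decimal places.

0.500

In the S_z basis, |+y⟩ = (|↑⟩ + i|↓⟩)/√2 and |+x⟩ = (|↑⟩ + |↓⟩)/√2.
|⟨+x|+y⟩|² = 1/2.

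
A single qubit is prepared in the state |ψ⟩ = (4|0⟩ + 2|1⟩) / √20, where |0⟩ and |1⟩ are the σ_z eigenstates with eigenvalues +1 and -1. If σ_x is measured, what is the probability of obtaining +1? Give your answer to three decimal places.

|+x⟩ = (|0⟩ + |1⟩)/√2, so ⟨+x|ψ⟩ = (6) / (√2·√20).
P = |6|² / 40 = 36/40.

0.900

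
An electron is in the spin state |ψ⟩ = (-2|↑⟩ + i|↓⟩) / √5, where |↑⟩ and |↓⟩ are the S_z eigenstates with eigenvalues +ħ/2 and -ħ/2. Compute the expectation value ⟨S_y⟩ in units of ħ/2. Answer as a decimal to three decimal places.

-0.800

⟨σ_y⟩ = 2 Im(a* b)/(|a|²+|b|²) with a = -2, b = i.
a* b = -2i, so ⟨σ_y⟩ = -4/5.
⟨S_y⟩ = (ħ/2)·⟨σ_y⟩.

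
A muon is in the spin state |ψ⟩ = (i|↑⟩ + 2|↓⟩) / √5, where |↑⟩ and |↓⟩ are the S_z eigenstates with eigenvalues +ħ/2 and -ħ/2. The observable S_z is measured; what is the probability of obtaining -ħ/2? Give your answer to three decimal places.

The -ħ/2 outcome corresponds to |↓⟩. Its amplitude in |ψ⟩ is 2/√5.
P = |2|² / 5 = 4/5.

0.800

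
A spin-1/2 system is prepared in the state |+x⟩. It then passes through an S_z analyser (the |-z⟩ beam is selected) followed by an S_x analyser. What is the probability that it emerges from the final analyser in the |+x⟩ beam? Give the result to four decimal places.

0.2500

First analyser (S_z): from |+x⟩, P(|-z⟩) = 1/2.
After stage 1 the state is |-z⟩; P(|+x⟩) = |⟨+x|-z⟩|² = 1/2.
Joint probability = 1/2 × 1/2 = 0.2500.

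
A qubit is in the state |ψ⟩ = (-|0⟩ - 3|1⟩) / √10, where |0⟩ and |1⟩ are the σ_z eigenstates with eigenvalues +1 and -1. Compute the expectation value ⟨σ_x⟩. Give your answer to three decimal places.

0.600

⟨σ_x⟩ = 2 Re(a* b)/(|a|²+|b|²) with a = -1, b = -3.
a* b = 3, so ⟨σ_x⟩ = 6/10.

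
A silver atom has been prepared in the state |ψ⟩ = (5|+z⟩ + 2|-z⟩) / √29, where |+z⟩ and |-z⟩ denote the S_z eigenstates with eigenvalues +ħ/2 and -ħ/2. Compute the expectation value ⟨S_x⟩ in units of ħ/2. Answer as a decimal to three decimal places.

⟨σ_x⟩ = 2 Re(a* b)/(|a|²+|b|²) with a = 5, b = 2.
a* b = 10, so ⟨σ_x⟩ = 20/29.
⟨S_x⟩ = (ħ/2)·⟨σ_x⟩.

0.690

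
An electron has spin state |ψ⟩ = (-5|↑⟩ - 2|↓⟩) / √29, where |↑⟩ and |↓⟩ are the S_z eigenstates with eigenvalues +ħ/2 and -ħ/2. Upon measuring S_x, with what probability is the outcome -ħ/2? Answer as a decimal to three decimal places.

|-x⟩ = (|↑⟩ - |↓⟩)/√2, so ⟨-x|ψ⟩ = (-3) / (√2·√29).
P = |-3|² / 58 = 9/58.

0.155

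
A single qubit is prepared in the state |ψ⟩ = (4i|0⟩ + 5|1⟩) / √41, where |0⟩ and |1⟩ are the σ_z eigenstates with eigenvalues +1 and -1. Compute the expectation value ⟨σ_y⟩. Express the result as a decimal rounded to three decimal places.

-0.976

⟨σ_y⟩ = 2 Im(a* b)/(|a|²+|b|²) with a = 4i, b = 5.
a* b = -20i, so ⟨σ_y⟩ = -40/41.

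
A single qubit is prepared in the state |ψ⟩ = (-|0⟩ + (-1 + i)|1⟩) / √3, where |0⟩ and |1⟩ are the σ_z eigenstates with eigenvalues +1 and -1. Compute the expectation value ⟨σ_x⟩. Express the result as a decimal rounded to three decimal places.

⟨σ_x⟩ = 2 Re(a* b)/(|a|²+|b|²) with a = -1, b = (-1 + i).
a* b = (1 - i), so ⟨σ_x⟩ = 2/3.

0.667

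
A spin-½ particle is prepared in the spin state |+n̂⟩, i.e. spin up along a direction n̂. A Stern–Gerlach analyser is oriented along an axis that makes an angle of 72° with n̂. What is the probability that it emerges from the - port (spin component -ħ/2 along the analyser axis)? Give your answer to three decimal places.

0.345

For spin-½, the probability of finding spin-up along an axis at angle θ to the initial spin direction is cos²(θ/2); spin-down is sin²(θ/2).
θ = 72°, so P = sin²(36°) ≈ 0.345.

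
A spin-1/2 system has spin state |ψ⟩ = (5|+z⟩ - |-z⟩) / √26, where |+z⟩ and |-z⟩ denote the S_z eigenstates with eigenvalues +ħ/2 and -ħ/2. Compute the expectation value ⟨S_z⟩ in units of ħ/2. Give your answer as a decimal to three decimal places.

⟨σ_z⟩ = |a|² - |b|² divided by |a|²+|b|², with a, b the |+z⟩, |-z⟩ amplitudes.
= (25 - 1)/26 = 24/26.
⟨S_z⟩ = (ħ/2)·⟨σ_z⟩.

0.923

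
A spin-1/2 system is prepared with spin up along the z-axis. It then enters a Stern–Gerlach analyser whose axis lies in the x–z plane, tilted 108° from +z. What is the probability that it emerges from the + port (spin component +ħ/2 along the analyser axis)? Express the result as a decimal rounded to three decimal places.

For spin-½, the probability of finding spin-up along an axis at angle θ to the initial spin direction is cos²(θ/2); spin-down is sin²(θ/2).
θ = 108°, so P = cos²(54°) ≈ 0.345.

0.345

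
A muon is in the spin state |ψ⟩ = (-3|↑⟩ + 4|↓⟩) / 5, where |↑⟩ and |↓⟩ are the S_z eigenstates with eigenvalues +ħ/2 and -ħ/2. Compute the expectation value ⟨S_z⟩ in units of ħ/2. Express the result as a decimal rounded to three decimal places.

-0.280

⟨σ_z⟩ = |a|² - |b|² divided by |a|²+|b|², with a, b the |↑⟩, |↓⟩ amplitudes.
= (9 - 16)/25 = -7/25.
⟨S_z⟩ = (ħ/2)·⟨σ_z⟩.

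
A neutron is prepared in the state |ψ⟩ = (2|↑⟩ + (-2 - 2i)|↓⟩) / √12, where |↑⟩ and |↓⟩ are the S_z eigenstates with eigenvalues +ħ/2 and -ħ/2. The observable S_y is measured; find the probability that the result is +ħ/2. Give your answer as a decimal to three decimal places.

0.167

|+y⟩ = (|↑⟩ + i|↓⟩)/√2, so ⟨+y|ψ⟩ = (2i) / (√2·√12).
P = |2i|² / 24 = 4/24.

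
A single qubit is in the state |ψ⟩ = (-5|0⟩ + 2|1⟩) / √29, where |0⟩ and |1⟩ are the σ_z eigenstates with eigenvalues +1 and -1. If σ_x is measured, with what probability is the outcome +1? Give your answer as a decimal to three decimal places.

|+x⟩ = (|0⟩ + |1⟩)/√2, so ⟨+x|ψ⟩ = (-3) / (√2·√29).
P = |-3|² / 58 = 9/58.

0.155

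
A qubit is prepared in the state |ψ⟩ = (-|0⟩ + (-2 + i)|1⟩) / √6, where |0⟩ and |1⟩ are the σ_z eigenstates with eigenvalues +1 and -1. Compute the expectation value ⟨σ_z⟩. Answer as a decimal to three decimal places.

-0.667

⟨σ_z⟩ = |a|² - |b|² divided by |a|²+|b|², with a, b the |0⟩, |1⟩ amplitudes.
= (1 - 5)/6 = -4/6.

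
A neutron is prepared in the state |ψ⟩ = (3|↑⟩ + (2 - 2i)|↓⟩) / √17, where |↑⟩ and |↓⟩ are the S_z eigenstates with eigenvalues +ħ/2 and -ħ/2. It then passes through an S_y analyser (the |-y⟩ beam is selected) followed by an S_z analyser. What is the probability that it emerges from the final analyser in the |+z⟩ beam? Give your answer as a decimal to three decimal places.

0.426

First analyser (S_y): P(|-y⟩) = |⟨-y|ψ⟩|² = 29/34.
After stage 1 the state is |-y⟩; P(|+z⟩) = |⟨+z|-y⟩|² = 1/2.
Joint probability = 29/34 × 1/2 = 0.426.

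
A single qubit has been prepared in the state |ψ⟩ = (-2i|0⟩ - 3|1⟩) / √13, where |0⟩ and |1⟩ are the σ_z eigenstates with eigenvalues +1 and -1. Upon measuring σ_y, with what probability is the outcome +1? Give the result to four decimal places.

|+y⟩ = (|0⟩ + i|1⟩)/√2, so ⟨+y|ψ⟩ = (i) / (√2·√13).
P = |i|² / 26 = 1/26.

0.0385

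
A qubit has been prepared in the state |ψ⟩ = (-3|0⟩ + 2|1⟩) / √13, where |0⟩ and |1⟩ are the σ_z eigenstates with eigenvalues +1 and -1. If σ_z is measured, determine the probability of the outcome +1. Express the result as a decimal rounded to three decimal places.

0.692

The +1 outcome corresponds to |0⟩. Its amplitude in |ψ⟩ is -3/√13.
P = |-3|² / 13 = 9/13.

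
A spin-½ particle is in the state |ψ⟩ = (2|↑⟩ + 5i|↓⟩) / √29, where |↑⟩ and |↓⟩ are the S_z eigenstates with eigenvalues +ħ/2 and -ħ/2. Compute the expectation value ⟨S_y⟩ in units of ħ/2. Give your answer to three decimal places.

0.690

⟨σ_y⟩ = 2 Im(a* b)/(|a|²+|b|²) with a = 2, b = 5i.
a* b = 10i, so ⟨σ_y⟩ = 20/29.
⟨S_y⟩ = (ħ/2)·⟨σ_y⟩.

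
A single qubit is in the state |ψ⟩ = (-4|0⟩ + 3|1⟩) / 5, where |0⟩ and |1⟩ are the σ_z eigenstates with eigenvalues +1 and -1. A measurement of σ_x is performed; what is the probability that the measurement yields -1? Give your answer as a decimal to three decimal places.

|-x⟩ = (|0⟩ - |1⟩)/√2, so ⟨-x|ψ⟩ = (-7) / (√2·5).
P = |-7|² / 50 = 49/50.

0.980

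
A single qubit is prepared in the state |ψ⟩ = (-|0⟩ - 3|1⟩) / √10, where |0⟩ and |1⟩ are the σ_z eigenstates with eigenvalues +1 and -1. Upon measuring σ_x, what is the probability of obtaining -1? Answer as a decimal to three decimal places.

0.200

|-x⟩ = (|0⟩ - |1⟩)/√2, so ⟨-x|ψ⟩ = (2) / (√2·√10).
P = |2|² / 20 = 4/20.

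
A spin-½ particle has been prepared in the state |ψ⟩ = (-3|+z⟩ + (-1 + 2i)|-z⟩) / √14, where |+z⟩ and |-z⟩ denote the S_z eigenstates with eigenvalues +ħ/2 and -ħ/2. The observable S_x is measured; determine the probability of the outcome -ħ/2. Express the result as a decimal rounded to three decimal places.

0.286

|-x⟩ = (|+z⟩ - |-z⟩)/√2, so ⟨-x|ψ⟩ = (-2 - 2i) / (√2·√14).
P = |-2 - 2i|² / 28 = 8/28.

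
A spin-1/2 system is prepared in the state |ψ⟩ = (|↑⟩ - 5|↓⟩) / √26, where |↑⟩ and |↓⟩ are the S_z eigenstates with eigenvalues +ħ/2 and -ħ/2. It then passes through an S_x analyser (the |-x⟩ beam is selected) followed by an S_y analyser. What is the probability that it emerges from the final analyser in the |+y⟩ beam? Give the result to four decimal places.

0.3462

First analyser (S_x): P(|-x⟩) = |⟨-x|ψ⟩|² = 36/52.
After stage 1 the state is |-x⟩; P(|+y⟩) = |⟨+y|-x⟩|² = 1/2.
Joint probability = 36/52 × 1/2 = 0.3462.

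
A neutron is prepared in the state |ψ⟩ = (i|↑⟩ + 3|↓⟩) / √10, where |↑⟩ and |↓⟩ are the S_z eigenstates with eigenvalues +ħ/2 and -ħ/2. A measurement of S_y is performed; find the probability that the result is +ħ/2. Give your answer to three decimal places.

0.200

|+y⟩ = (|↑⟩ + i|↓⟩)/√2, so ⟨+y|ψ⟩ = (-2i) / (√2·√10).
P = |-2i|² / 20 = 4/20.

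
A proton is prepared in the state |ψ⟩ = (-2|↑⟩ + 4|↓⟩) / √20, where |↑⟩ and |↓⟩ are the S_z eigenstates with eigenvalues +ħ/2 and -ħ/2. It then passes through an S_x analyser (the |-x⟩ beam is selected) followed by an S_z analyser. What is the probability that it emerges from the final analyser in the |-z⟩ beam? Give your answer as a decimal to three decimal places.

0.450

First analyser (S_x): P(|-x⟩) = |⟨-x|ψ⟩|² = 36/40.
After stage 1 the state is |-x⟩; P(|-z⟩) = |⟨-z|-x⟩|² = 1/2.
Joint probability = 36/40 × 1/2 = 0.450.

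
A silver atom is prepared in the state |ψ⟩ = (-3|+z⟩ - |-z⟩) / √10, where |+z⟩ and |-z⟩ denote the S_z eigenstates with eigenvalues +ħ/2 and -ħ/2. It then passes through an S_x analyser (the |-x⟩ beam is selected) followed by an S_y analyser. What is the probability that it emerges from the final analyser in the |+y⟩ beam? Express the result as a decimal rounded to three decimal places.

0.100

First analyser (S_x): P(|-x⟩) = |⟨-x|ψ⟩|² = 4/20.
After stage 1 the state is |-x⟩; P(|+y⟩) = |⟨+y|-x⟩|² = 1/2.
Joint probability = 4/20 × 1/2 = 0.100.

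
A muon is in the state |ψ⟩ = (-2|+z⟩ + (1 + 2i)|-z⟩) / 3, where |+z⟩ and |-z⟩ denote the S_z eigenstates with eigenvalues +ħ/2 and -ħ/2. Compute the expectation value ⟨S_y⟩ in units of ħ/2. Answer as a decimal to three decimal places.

-0.889

⟨σ_y⟩ = 2 Im(a* b)/(|a|²+|b|²) with a = -2, b = (1 + 2i).
a* b = (-2 - 4i), so ⟨σ_y⟩ = -8/9.
⟨S_y⟩ = (ħ/2)·⟨σ_y⟩.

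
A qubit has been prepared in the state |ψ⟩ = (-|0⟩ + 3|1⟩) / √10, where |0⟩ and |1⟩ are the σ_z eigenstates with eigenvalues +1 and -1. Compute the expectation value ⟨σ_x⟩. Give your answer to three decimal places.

-0.600

⟨σ_x⟩ = 2 Re(a* b)/(|a|²+|b|²) with a = -1, b = 3.
a* b = -3, so ⟨σ_x⟩ = -6/10.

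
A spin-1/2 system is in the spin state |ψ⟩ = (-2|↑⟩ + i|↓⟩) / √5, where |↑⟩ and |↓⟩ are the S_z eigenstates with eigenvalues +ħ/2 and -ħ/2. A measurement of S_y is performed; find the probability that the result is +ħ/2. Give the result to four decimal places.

|+y⟩ = (|↑⟩ + i|↓⟩)/√2, so ⟨+y|ψ⟩ = (-1) / (√2·√5).
P = |-1|² / 10 = 1/10.

0.1000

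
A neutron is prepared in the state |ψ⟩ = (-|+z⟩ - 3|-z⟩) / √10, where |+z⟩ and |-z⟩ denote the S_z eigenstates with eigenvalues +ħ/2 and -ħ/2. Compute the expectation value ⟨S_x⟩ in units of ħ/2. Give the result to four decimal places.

⟨σ_x⟩ = 2 Re(a* b)/(|a|²+|b|²) with a = -1, b = -3.
a* b = 3, so ⟨σ_x⟩ = 6/10.
⟨S_x⟩ = (ħ/2)·⟨σ_x⟩.

0.6000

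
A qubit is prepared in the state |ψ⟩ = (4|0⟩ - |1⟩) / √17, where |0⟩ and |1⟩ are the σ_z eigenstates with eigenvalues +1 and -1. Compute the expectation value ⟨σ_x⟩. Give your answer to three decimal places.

⟨σ_x⟩ = 2 Re(a* b)/(|a|²+|b|²) with a = 4, b = -1.
a* b = -4, so ⟨σ_x⟩ = -8/17.

-0.471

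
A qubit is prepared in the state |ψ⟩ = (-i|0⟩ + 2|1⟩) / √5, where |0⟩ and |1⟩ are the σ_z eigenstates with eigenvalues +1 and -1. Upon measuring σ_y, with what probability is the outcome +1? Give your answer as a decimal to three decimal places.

0.900

|+y⟩ = (|0⟩ + i|1⟩)/√2, so ⟨+y|ψ⟩ = (-3i) / (√2·√5).
P = |-3i|² / 10 = 9/10.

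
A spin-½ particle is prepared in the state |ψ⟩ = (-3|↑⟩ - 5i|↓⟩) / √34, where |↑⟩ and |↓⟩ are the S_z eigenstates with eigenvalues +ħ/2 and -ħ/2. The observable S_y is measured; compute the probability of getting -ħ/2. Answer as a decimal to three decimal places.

|-y⟩ = (|↑⟩ - i|↓⟩)/√2, so ⟨-y|ψ⟩ = (2) / (√2·√34).
P = |2|² / 68 = 4/68.

0.059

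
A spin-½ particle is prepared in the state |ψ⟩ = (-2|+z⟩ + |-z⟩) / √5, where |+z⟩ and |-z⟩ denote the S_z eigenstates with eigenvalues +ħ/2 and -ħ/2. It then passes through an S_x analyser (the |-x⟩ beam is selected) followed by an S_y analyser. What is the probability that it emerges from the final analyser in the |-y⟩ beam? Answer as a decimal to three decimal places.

First analyser (S_x): P(|-x⟩) = |⟨-x|ψ⟩|² = 9/10.
After stage 1 the state is |-x⟩; P(|-y⟩) = |⟨-y|-x⟩|² = 1/2.
Joint probability = 9/10 × 1/2 = 0.450.

0.450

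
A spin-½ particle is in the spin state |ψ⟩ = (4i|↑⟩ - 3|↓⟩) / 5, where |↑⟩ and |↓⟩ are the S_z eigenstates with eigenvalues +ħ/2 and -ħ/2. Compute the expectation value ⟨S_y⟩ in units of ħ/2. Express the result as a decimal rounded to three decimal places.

0.960

⟨σ_y⟩ = 2 Im(a* b)/(|a|²+|b|²) with a = 4i, b = -3.
a* b = 12i, so ⟨σ_y⟩ = 24/25.
⟨S_y⟩ = (ħ/2)·⟨σ_y⟩.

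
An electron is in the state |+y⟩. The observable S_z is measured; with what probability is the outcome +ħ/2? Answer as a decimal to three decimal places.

0.500

In the S_z basis, |+y⟩ = (|+z⟩ + i|-z⟩)/√2 and |+z⟩ = |+z⟩.
|⟨+z|+y⟩|² = 1/2.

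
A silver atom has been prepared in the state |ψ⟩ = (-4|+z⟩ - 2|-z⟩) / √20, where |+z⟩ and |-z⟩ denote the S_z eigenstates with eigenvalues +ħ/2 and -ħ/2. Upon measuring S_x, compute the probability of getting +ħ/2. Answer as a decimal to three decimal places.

|+x⟩ = (|+z⟩ + |-z⟩)/√2, so ⟨+x|ψ⟩ = (-6) / (√2·√20).
P = |-6|² / 40 = 36/40.

0.900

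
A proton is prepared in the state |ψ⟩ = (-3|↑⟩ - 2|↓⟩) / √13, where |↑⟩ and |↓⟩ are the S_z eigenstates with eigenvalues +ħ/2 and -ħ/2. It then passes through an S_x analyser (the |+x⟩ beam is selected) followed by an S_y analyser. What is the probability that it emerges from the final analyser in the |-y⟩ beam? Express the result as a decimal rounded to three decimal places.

0.481

First analyser (S_x): P(|+x⟩) = |⟨+x|ψ⟩|² = 25/26.
After stage 1 the state is |+x⟩; P(|-y⟩) = |⟨-y|+x⟩|² = 1/2.
Joint probability = 25/26 × 1/2 = 0.481.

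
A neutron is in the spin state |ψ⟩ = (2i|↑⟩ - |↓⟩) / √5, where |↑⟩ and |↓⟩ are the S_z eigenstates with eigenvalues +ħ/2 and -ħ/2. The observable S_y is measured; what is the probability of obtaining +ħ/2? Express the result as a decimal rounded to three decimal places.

|+y⟩ = (|↑⟩ + i|↓⟩)/√2, so ⟨+y|ψ⟩ = (3i) / (√2·√5).
P = |3i|² / 10 = 9/10.

0.900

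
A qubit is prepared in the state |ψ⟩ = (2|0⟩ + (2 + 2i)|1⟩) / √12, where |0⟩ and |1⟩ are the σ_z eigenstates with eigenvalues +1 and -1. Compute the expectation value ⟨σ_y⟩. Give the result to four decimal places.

⟨σ_y⟩ = 2 Im(a* b)/(|a|²+|b|²) with a = 2, b = (2 + 2i).
a* b = (4 + 4i), so ⟨σ_y⟩ = 8/12.

0.6667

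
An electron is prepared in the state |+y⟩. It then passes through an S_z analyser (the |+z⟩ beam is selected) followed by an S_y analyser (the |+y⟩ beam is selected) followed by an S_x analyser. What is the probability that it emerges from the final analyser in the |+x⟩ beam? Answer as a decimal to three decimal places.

First analyser (S_z): from |+y⟩, P(|+z⟩) = 1/2.
After stage 1 the state is |+z⟩; P(|+y⟩) = |⟨+y|+z⟩|² = 1/2.
After stage 2 the state is |+y⟩; P(|+x⟩) = |⟨+x|+y⟩|² = 1/2.
Joint probability = 1/2 × 1/2 × 1/2 = 0.125.

0.125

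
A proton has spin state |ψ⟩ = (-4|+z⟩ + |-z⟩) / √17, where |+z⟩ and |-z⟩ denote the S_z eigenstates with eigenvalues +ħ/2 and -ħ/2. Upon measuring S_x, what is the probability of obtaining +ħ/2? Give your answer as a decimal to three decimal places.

|+x⟩ = (|+z⟩ + |-z⟩)/√2, so ⟨+x|ψ⟩ = (-3) / (√2·√17).
P = |-3|² / 34 = 9/34.

0.265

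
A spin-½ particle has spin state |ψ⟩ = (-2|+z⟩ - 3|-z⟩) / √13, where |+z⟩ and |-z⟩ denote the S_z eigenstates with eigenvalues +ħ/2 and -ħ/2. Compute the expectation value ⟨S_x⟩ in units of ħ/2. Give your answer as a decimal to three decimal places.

0.923

⟨σ_x⟩ = 2 Re(a* b)/(|a|²+|b|²) with a = -2, b = -3.
a* b = 6, so ⟨σ_x⟩ = 12/13.
⟨S_x⟩ = (ħ/2)·⟨σ_x⟩.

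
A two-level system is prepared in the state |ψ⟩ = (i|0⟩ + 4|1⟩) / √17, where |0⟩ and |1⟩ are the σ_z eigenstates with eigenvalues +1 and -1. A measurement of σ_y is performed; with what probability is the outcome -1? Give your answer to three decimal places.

|-y⟩ = (|0⟩ - i|1⟩)/√2, so ⟨-y|ψ⟩ = (5i) / (√2·√17).
P = |5i|² / 34 = 25/34.

0.735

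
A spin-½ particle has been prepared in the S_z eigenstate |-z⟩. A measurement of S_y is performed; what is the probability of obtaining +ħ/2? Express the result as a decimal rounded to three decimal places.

0.500

In the S_z basis, |-z⟩ = |↓⟩ and |+y⟩ = (|↑⟩ + i|↓⟩)/√2.
|⟨+y|-z⟩|² = 1/2.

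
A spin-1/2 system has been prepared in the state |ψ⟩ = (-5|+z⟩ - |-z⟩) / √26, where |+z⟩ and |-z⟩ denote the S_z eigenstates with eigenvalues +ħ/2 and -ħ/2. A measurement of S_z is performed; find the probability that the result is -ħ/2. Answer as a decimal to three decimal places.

0.038

The -ħ/2 outcome corresponds to |-z⟩. Its amplitude in |ψ⟩ is -1/√26.
P = |-1|² / 26 = 1/26.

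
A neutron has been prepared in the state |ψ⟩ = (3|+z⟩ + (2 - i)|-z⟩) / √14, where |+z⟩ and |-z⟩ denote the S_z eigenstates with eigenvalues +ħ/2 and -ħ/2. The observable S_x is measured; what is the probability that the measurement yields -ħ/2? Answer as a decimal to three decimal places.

|-x⟩ = (|+z⟩ - |-z⟩)/√2, so ⟨-x|ψ⟩ = (1 + i) / (√2·√14).
P = |1 + i|² / 28 = 2/28.

0.071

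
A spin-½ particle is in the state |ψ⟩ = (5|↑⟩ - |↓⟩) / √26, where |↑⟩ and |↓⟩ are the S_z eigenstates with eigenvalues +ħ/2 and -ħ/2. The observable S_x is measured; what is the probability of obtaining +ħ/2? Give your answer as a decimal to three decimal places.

|+x⟩ = (|↑⟩ + |↓⟩)/√2, so ⟨+x|ψ⟩ = (4) / (√2·√26).
P = |4|² / 52 = 16/52.

0.308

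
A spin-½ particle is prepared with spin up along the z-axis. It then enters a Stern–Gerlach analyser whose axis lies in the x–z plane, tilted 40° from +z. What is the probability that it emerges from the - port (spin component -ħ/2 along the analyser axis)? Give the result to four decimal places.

0.1170

For spin-½, the probability of finding spin-up along an axis at angle θ to the initial spin direction is cos²(θ/2); spin-down is sin²(θ/2).
θ = 40°, so P = sin²(20°) ≈ 0.1170.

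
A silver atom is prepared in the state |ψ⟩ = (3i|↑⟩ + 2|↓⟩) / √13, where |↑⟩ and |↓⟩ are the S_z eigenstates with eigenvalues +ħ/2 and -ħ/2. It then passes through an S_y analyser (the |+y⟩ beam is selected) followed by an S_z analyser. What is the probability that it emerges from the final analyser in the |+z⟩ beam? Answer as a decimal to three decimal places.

First analyser (S_y): P(|+y⟩) = |⟨+y|ψ⟩|² = 1/26.
After stage 1 the state is |+y⟩; P(|+z⟩) = |⟨+z|+y⟩|² = 1/2.
Joint probability = 1/26 × 1/2 = 0.019.

0.019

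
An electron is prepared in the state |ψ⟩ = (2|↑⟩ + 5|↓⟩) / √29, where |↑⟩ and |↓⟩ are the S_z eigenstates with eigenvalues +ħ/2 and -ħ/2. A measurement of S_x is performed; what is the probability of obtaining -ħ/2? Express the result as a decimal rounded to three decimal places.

0.155

|-x⟩ = (|↑⟩ - |↓⟩)/√2, so ⟨-x|ψ⟩ = (-3) / (√2·√29).
P = |-3|² / 58 = 9/58.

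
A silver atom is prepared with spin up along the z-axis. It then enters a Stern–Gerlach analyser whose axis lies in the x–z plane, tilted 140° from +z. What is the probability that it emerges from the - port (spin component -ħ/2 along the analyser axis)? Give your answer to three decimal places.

For spin-½, the probability of finding spin-up along an axis at angle θ to the initial spin direction is cos²(θ/2); spin-down is sin²(θ/2).
θ = 140°, so P = sin²(70°) ≈ 0.883.

0.883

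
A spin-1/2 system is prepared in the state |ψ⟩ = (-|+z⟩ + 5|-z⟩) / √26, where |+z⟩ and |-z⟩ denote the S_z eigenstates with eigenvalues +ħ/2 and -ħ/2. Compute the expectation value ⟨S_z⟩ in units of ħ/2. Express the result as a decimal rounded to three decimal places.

⟨σ_z⟩ = |a|² - |b|² divided by |a|²+|b|², with a, b the |+z⟩, |-z⟩ amplitudes.
= (1 - 25)/26 = -24/26.
⟨S_z⟩ = (ħ/2)·⟨σ_z⟩.

-0.923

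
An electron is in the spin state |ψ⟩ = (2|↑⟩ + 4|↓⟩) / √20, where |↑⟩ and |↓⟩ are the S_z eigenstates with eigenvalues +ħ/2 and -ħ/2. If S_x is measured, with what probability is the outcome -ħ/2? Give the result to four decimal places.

|-x⟩ = (|↑⟩ - |↓⟩)/√2, so ⟨-x|ψ⟩ = (-2) / (√2·√20).
P = |-2|² / 40 = 4/40.

0.1000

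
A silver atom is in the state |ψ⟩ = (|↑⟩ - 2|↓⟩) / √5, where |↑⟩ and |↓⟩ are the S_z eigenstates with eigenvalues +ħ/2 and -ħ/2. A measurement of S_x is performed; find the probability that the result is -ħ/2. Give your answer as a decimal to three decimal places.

0.900

|-x⟩ = (|↑⟩ - |↓⟩)/√2, so ⟨-x|ψ⟩ = (3) / (√2·√5).
P = |3|² / 10 = 9/10.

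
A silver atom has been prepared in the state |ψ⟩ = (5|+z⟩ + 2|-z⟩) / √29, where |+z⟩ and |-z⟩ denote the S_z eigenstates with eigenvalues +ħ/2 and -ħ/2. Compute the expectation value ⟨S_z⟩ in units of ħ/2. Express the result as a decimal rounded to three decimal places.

⟨σ_z⟩ = |a|² - |b|² divided by |a|²+|b|², with a, b the |+z⟩, |-z⟩ amplitudes.
= (25 - 4)/29 = 21/29.
⟨S_z⟩ = (ħ/2)·⟨σ_z⟩.

0.724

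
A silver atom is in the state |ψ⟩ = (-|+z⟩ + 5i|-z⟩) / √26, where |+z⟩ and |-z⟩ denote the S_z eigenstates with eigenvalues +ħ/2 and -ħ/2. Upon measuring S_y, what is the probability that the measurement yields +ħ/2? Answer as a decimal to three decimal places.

0.308

|+y⟩ = (|+z⟩ + i|-z⟩)/√2, so ⟨+y|ψ⟩ = (4) / (√2·√26).
P = |4|² / 52 = 16/52.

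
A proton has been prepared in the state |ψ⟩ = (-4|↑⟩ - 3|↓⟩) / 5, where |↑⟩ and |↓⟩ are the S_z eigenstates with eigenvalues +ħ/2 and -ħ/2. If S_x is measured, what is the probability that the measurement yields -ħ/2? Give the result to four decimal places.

|-x⟩ = (|↑⟩ - |↓⟩)/√2, so ⟨-x|ψ⟩ = (-1) / (√2·5).
P = |-1|² / 50 = 1/50.

0.0200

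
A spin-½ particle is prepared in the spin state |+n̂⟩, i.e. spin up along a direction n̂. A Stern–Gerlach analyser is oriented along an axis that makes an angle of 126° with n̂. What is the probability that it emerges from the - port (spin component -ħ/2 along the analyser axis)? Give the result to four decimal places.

For spin-½, the probability of finding spin-up along an axis at angle θ to the initial spin direction is cos²(θ/2); spin-down is sin²(θ/2).
θ = 126°, so P = sin²(63°) ≈ 0.7939.

0.7939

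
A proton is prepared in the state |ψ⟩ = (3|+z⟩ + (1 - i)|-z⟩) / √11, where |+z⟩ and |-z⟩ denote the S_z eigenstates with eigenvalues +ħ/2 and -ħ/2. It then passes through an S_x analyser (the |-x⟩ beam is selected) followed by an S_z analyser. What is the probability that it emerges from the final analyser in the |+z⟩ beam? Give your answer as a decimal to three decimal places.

First analyser (S_x): P(|-x⟩) = |⟨-x|ψ⟩|² = 5/22.
After stage 1 the state is |-x⟩; P(|+z⟩) = |⟨+z|-x⟩|² = 1/2.
Joint probability = 5/22 × 1/2 = 0.114.

0.114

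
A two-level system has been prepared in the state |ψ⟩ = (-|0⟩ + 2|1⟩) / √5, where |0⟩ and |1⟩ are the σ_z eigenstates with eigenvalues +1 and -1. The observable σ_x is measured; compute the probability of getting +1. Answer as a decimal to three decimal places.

|+x⟩ = (|0⟩ + |1⟩)/√2, so ⟨+x|ψ⟩ = (1) / (√2·√5).
P = |1|² / 10 = 1/10.

0.100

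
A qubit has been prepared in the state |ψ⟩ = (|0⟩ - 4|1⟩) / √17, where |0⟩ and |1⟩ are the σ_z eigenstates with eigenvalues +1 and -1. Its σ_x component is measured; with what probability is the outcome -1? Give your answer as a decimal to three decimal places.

|-x⟩ = (|0⟩ - |1⟩)/√2, so ⟨-x|ψ⟩ = (5) / (√2·√17).
P = |5|² / 34 = 25/34.

0.735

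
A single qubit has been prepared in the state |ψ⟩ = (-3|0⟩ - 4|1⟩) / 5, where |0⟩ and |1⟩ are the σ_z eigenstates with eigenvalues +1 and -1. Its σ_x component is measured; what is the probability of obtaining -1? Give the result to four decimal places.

|-x⟩ = (|0⟩ - |1⟩)/√2, so ⟨-x|ψ⟩ = (1) / (√2·5).
P = |1|² / 50 = 1/50.

0.0200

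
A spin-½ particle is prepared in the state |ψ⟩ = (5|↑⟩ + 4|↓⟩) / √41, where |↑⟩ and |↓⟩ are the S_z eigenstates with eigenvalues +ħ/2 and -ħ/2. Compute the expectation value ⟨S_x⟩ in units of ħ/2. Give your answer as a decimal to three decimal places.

⟨σ_x⟩ = 2 Re(a* b)/(|a|²+|b|²) with a = 5, b = 4.
a* b = 20, so ⟨σ_x⟩ = 40/41.
⟨S_x⟩ = (ħ/2)·⟨σ_x⟩.

0.976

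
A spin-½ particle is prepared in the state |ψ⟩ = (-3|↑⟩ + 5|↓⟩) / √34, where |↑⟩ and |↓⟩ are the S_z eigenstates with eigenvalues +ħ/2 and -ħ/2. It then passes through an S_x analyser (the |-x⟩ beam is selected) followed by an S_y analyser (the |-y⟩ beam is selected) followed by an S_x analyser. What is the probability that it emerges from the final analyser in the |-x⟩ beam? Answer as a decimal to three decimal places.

0.235

First analyser (S_x): P(|-x⟩) = |⟨-x|ψ⟩|² = 64/68.
After stage 1 the state is |-x⟩; P(|-y⟩) = |⟨-y|-x⟩|² = 1/2.
After stage 2 the state is |-y⟩; P(|-x⟩) = |⟨-x|-y⟩|² = 1/2.
Joint probability = 64/68 × 1/2 × 1/2 = 0.235.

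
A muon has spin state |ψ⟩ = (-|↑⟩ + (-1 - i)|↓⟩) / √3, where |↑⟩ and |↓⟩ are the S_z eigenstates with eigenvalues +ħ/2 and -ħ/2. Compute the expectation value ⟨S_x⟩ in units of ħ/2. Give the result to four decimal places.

⟨σ_x⟩ = 2 Re(a* b)/(|a|²+|b|²) with a = -1, b = (-1 - i).
a* b = (1 + i), so ⟨σ_x⟩ = 2/3.
⟨S_x⟩ = (ħ/2)·⟨σ_x⟩.

0.6667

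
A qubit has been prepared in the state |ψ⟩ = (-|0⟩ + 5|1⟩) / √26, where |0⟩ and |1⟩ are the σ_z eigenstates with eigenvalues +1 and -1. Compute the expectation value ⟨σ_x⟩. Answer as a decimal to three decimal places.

⟨σ_x⟩ = 2 Re(a* b)/(|a|²+|b|²) with a = -1, b = 5.
a* b = -5, so ⟨σ_x⟩ = -10/26.

-0.385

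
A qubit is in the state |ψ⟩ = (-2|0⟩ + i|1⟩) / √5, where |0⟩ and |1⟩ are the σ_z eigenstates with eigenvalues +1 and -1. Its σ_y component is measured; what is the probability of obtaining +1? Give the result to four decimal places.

0.1000

|+y⟩ = (|0⟩ + i|1⟩)/√2, so ⟨+y|ψ⟩ = (-1) / (√2·√5).
P = |-1|² / 10 = 1/10.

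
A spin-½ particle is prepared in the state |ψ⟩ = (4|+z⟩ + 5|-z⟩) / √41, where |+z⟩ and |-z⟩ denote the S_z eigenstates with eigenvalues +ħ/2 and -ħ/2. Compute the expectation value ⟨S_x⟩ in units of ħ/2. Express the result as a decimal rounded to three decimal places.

0.976

⟨σ_x⟩ = 2 Re(a* b)/(|a|²+|b|²) with a = 4, b = 5.
a* b = 20, so ⟨σ_x⟩ = 40/41.
⟨S_x⟩ = (ħ/2)·⟨σ_x⟩.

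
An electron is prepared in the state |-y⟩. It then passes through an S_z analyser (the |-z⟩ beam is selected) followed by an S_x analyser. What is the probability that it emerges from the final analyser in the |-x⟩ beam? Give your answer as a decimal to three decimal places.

First analyser (S_z): from |-y⟩, P(|-z⟩) = 1/2.
After stage 1 the state is |-z⟩; P(|-x⟩) = |⟨-x|-z⟩|² = 1/2.
Joint probability = 1/2 × 1/2 = 0.250.

0.250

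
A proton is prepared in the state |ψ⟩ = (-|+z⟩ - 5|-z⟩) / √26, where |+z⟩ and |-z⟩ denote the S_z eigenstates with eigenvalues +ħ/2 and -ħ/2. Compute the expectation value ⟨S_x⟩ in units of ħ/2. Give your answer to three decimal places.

⟨σ_x⟩ = 2 Re(a* b)/(|a|²+|b|²) with a = -1, b = -5.
a* b = 5, so ⟨σ_x⟩ = 10/26.
⟨S_x⟩ = (ħ/2)·⟨σ_x⟩.

0.385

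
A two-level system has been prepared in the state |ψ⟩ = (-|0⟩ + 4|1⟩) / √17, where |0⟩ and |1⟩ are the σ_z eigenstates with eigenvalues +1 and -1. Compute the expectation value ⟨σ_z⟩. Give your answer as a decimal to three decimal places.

-0.882

⟨σ_z⟩ = |a|² - |b|² divided by |a|²+|b|², with a, b the |0⟩, |1⟩ amplitudes.
= (1 - 16)/17 = -15/17.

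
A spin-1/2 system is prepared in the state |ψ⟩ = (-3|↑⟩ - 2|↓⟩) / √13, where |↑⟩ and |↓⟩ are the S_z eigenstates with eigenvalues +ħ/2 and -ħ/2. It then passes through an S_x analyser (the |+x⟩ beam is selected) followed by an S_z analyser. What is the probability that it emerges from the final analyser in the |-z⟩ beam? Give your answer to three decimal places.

0.481

First analyser (S_x): P(|+x⟩) = |⟨+x|ψ⟩|² = 25/26.
After stage 1 the state is |+x⟩; P(|-z⟩) = |⟨-z|+x⟩|² = 1/2.
Joint probability = 25/26 × 1/2 = 0.481.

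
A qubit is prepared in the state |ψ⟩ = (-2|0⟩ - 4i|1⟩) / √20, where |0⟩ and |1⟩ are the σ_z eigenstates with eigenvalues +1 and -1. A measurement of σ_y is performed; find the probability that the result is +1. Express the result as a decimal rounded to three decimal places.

0.900

|+y⟩ = (|0⟩ + i|1⟩)/√2, so ⟨+y|ψ⟩ = (-6) / (√2·√20).
P = |-6|² / 40 = 36/40.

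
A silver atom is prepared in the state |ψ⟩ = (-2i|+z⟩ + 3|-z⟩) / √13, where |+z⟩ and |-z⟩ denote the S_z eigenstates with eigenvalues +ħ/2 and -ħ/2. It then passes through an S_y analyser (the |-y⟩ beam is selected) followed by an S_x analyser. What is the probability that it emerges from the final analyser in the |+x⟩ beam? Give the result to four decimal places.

0.0192

First analyser (S_y): P(|-y⟩) = |⟨-y|ψ⟩|² = 1/26.
After stage 1 the state is |-y⟩; P(|+x⟩) = |⟨+x|-y⟩|² = 1/2.
Joint probability = 1/26 × 1/2 = 0.0192.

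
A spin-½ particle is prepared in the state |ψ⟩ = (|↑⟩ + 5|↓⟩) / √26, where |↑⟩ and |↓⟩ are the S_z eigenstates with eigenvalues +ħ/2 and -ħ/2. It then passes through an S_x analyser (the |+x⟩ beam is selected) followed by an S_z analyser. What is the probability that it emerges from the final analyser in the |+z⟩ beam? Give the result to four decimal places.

0.3462

First analyser (S_x): P(|+x⟩) = |⟨+x|ψ⟩|² = 36/52.
After stage 1 the state is |+x⟩; P(|+z⟩) = |⟨+z|+x⟩|² = 1/2.
Joint probability = 36/52 × 1/2 = 0.3462.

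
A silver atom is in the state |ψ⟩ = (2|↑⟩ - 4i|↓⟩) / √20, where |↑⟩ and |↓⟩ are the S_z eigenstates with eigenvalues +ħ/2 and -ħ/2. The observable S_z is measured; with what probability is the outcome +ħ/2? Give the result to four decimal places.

0.2000

The +ħ/2 outcome corresponds to |↑⟩. Its amplitude in |ψ⟩ is 2/√20.
P = |2|² / 20 = 4/20.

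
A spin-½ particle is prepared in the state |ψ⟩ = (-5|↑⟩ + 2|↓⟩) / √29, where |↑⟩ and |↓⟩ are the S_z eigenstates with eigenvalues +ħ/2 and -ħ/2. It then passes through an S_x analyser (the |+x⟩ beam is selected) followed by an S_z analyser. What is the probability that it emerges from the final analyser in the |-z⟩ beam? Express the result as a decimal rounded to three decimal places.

0.078

First analyser (S_x): P(|+x⟩) = |⟨+x|ψ⟩|² = 9/58.
After stage 1 the state is |+x⟩; P(|-z⟩) = |⟨-z|+x⟩|² = 1/2.
Joint probability = 9/58 × 1/2 = 0.078.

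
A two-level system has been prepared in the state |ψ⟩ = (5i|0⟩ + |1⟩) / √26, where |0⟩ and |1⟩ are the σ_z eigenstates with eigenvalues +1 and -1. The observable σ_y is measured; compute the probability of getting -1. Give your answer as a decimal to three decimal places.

|-y⟩ = (|0⟩ - i|1⟩)/√2, so ⟨-y|ψ⟩ = (6i) / (√2·√26).
P = |6i|² / 52 = 36/52.

0.692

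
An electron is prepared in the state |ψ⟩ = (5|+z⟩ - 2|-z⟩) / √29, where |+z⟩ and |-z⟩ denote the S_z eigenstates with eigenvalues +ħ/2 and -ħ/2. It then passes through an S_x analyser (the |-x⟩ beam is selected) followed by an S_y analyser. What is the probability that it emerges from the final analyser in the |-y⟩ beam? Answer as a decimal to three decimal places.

0.422

First analyser (S_x): P(|-x⟩) = |⟨-x|ψ⟩|² = 49/58.
After stage 1 the state is |-x⟩; P(|-y⟩) = |⟨-y|-x⟩|² = 1/2.
Joint probability = 49/58 × 1/2 = 0.422.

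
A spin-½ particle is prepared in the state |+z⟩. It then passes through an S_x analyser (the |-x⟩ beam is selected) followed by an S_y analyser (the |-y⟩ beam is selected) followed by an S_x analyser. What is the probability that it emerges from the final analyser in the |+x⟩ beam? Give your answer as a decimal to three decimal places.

First analyser (S_x): from |+z⟩, P(|-x⟩) = 1/2.
After stage 1 the state is |-x⟩; P(|-y⟩) = |⟨-y|-x⟩|² = 1/2.
After stage 2 the state is |-y⟩; P(|+x⟩) = |⟨+x|-y⟩|² = 1/2.
Joint probability = 1/2 × 1/2 × 1/2 = 0.125.

0.125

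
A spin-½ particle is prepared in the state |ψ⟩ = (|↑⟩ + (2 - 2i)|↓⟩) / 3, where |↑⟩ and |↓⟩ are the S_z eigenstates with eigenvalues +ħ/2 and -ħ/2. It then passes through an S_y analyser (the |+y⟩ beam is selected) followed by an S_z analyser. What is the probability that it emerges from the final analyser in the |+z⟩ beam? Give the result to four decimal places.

0.1389

First analyser (S_y): P(|+y⟩) = |⟨+y|ψ⟩|² = 5/18.
After stage 1 the state is |+y⟩; P(|+z⟩) = |⟨+z|+y⟩|² = 1/2.
Joint probability = 5/18 × 1/2 = 0.1389.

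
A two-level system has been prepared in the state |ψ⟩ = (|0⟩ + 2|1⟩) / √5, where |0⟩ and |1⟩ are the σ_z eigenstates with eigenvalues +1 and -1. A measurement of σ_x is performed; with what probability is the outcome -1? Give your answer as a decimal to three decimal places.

|-x⟩ = (|0⟩ - |1⟩)/√2, so ⟨-x|ψ⟩ = (-1) / (√2·√5).
P = |-1|² / 10 = 1/10.

0.100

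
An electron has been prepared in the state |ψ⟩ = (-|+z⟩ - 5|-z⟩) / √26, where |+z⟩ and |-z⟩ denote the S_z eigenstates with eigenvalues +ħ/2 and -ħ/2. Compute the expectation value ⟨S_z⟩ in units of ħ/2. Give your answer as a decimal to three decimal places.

-0.923

⟨σ_z⟩ = |a|² - |b|² divided by |a|²+|b|², with a, b the |+z⟩, |-z⟩ amplitudes.
= (1 - 25)/26 = -24/26.
⟨S_z⟩ = (ħ/2)·⟨σ_z⟩.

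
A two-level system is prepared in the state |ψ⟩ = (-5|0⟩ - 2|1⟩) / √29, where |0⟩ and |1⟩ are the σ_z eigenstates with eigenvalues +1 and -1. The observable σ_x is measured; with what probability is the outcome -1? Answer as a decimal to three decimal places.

|-x⟩ = (|0⟩ - |1⟩)/√2, so ⟨-x|ψ⟩ = (-3) / (√2·√29).
P = |-3|² / 58 = 9/58.

0.155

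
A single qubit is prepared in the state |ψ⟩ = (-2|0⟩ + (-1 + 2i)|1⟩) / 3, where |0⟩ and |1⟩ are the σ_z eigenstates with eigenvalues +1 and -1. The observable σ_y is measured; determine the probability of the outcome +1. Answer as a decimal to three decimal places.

0.056

|+y⟩ = (|0⟩ + i|1⟩)/√2, so ⟨+y|ψ⟩ = (i) / (√2·3).
P = |i|² / 18 = 1/18.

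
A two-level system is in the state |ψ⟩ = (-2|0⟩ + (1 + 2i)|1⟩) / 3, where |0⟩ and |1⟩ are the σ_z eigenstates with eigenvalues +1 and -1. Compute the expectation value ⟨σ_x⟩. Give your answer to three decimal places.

-0.444

⟨σ_x⟩ = 2 Re(a* b)/(|a|²+|b|²) with a = -2, b = (1 + 2i).
a* b = (-2 - 4i), so ⟨σ_x⟩ = -4/9.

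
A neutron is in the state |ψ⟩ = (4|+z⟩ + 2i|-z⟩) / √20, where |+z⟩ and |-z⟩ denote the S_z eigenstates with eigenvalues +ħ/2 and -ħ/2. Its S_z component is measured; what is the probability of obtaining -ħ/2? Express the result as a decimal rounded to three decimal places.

The -ħ/2 outcome corresponds to |-z⟩. Its amplitude in |ψ⟩ is 2i/√20.
P = |2i|² / 20 = 4/20.

0.200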